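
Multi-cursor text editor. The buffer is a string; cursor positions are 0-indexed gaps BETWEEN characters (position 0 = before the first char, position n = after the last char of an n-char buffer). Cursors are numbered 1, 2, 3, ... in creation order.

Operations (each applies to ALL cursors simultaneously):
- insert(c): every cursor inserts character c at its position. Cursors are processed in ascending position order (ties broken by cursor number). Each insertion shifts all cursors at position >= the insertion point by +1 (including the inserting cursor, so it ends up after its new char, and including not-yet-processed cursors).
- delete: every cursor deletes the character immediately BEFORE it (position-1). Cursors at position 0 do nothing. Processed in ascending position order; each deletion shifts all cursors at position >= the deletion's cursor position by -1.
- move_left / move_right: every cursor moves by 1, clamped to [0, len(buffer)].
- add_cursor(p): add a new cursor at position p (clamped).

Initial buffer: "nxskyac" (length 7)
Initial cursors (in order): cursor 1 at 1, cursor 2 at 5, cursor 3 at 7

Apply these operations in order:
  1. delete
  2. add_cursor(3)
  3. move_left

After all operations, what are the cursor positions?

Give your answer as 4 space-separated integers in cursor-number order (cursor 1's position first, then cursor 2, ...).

After op 1 (delete): buffer="xska" (len 4), cursors c1@0 c2@3 c3@4, authorship ....
After op 2 (add_cursor(3)): buffer="xska" (len 4), cursors c1@0 c2@3 c4@3 c3@4, authorship ....
After op 3 (move_left): buffer="xska" (len 4), cursors c1@0 c2@2 c4@2 c3@3, authorship ....

Answer: 0 2 3 2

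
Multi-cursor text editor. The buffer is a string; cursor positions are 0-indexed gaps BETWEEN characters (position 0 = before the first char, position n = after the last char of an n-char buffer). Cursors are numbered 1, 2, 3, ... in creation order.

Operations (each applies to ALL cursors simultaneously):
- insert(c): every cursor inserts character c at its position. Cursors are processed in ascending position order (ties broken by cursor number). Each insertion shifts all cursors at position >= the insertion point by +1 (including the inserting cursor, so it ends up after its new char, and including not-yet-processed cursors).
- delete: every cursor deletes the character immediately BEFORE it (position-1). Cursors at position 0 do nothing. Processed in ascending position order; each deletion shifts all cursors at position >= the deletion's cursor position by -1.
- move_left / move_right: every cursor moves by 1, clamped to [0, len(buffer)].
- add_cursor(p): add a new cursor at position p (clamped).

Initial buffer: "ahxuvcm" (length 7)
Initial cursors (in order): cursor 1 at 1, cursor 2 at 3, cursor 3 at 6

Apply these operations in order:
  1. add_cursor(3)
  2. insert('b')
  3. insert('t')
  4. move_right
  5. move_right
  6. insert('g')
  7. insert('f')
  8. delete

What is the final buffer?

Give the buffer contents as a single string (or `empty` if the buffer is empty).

Answer: abthxgbbttuvggcbtmg

Derivation:
After op 1 (add_cursor(3)): buffer="ahxuvcm" (len 7), cursors c1@1 c2@3 c4@3 c3@6, authorship .......
After op 2 (insert('b')): buffer="abhxbbuvcbm" (len 11), cursors c1@2 c2@6 c4@6 c3@10, authorship .1..24...3.
After op 3 (insert('t')): buffer="abthxbbttuvcbtm" (len 15), cursors c1@3 c2@9 c4@9 c3@14, authorship .11..2424...33.
After op 4 (move_right): buffer="abthxbbttuvcbtm" (len 15), cursors c1@4 c2@10 c4@10 c3@15, authorship .11..2424...33.
After op 5 (move_right): buffer="abthxbbttuvcbtm" (len 15), cursors c1@5 c2@11 c4@11 c3@15, authorship .11..2424...33.
After op 6 (insert('g')): buffer="abthxgbbttuvggcbtmg" (len 19), cursors c1@6 c2@14 c4@14 c3@19, authorship .11..12424..24.33.3
After op 7 (insert('f')): buffer="abthxgfbbttuvggffcbtmgf" (len 23), cursors c1@7 c2@17 c4@17 c3@23, authorship .11..112424..2424.33.33
After op 8 (delete): buffer="abthxgbbttuvggcbtmg" (len 19), cursors c1@6 c2@14 c4@14 c3@19, authorship .11..12424..24.33.3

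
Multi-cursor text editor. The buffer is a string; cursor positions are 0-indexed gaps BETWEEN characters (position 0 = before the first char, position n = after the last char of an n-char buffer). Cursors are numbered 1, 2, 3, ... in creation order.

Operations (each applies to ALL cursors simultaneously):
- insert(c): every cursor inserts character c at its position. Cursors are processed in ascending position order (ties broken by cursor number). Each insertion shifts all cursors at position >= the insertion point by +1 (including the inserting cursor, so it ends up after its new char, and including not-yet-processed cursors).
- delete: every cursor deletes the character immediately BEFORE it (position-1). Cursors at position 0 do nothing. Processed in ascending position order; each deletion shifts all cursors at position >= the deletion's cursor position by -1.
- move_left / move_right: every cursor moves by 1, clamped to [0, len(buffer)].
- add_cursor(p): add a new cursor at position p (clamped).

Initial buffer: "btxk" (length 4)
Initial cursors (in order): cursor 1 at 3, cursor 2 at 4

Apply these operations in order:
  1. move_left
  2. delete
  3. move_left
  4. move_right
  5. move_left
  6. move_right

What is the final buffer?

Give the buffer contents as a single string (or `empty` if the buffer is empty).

After op 1 (move_left): buffer="btxk" (len 4), cursors c1@2 c2@3, authorship ....
After op 2 (delete): buffer="bk" (len 2), cursors c1@1 c2@1, authorship ..
After op 3 (move_left): buffer="bk" (len 2), cursors c1@0 c2@0, authorship ..
After op 4 (move_right): buffer="bk" (len 2), cursors c1@1 c2@1, authorship ..
After op 5 (move_left): buffer="bk" (len 2), cursors c1@0 c2@0, authorship ..
After op 6 (move_right): buffer="bk" (len 2), cursors c1@1 c2@1, authorship ..

Answer: bk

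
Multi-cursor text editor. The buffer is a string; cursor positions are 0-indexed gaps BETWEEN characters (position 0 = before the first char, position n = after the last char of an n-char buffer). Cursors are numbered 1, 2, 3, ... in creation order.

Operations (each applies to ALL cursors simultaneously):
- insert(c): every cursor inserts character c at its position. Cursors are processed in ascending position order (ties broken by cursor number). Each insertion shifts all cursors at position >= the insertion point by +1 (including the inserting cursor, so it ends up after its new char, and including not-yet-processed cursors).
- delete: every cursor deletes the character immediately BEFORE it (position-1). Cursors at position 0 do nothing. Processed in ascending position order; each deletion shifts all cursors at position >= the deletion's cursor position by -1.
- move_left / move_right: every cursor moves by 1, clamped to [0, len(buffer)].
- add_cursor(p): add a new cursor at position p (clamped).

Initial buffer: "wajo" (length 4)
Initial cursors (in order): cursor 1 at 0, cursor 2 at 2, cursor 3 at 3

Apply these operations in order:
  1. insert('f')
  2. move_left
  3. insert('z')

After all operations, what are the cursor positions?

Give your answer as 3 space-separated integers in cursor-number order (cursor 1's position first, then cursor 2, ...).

After op 1 (insert('f')): buffer="fwafjfo" (len 7), cursors c1@1 c2@4 c3@6, authorship 1..2.3.
After op 2 (move_left): buffer="fwafjfo" (len 7), cursors c1@0 c2@3 c3@5, authorship 1..2.3.
After op 3 (insert('z')): buffer="zfwazfjzfo" (len 10), cursors c1@1 c2@5 c3@8, authorship 11..22.33.

Answer: 1 5 8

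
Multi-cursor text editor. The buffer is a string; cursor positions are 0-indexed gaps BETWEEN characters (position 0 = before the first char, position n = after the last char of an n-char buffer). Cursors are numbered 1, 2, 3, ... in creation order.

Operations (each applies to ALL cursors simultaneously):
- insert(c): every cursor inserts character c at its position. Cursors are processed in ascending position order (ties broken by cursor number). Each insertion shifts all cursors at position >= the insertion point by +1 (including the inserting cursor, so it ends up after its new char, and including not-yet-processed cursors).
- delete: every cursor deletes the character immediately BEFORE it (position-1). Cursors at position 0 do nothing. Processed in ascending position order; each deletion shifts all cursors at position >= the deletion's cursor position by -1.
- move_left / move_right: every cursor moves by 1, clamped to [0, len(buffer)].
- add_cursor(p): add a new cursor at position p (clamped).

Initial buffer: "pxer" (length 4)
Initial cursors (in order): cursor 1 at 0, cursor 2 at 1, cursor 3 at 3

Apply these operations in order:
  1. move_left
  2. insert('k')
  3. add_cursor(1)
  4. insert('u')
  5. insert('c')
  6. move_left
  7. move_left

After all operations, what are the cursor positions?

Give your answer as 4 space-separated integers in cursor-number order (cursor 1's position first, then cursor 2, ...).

After op 1 (move_left): buffer="pxer" (len 4), cursors c1@0 c2@0 c3@2, authorship ....
After op 2 (insert('k')): buffer="kkpxker" (len 7), cursors c1@2 c2@2 c3@5, authorship 12..3..
After op 3 (add_cursor(1)): buffer="kkpxker" (len 7), cursors c4@1 c1@2 c2@2 c3@5, authorship 12..3..
After op 4 (insert('u')): buffer="kukuupxkuer" (len 11), cursors c4@2 c1@5 c2@5 c3@9, authorship 14212..33..
After op 5 (insert('c')): buffer="kuckuuccpxkucer" (len 15), cursors c4@3 c1@8 c2@8 c3@13, authorship 14421212..333..
After op 6 (move_left): buffer="kuckuuccpxkucer" (len 15), cursors c4@2 c1@7 c2@7 c3@12, authorship 14421212..333..
After op 7 (move_left): buffer="kuckuuccpxkucer" (len 15), cursors c4@1 c1@6 c2@6 c3@11, authorship 14421212..333..

Answer: 6 6 11 1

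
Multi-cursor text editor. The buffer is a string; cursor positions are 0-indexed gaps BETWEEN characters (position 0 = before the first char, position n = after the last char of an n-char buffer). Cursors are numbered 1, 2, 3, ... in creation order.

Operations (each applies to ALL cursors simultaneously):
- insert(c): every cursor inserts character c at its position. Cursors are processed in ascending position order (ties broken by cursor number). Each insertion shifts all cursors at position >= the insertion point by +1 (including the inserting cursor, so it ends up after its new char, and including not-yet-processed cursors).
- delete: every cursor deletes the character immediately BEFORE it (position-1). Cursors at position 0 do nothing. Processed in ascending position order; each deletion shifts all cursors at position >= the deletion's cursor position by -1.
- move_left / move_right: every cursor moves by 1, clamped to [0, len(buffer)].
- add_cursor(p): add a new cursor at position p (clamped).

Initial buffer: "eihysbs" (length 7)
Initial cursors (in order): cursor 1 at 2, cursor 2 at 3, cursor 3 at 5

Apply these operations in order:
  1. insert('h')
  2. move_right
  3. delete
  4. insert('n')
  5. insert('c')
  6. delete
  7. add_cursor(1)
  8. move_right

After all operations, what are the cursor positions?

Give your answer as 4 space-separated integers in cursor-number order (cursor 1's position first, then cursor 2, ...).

After op 1 (insert('h')): buffer="eihhhyshbs" (len 10), cursors c1@3 c2@5 c3@8, authorship ..1.2..3..
After op 2 (move_right): buffer="eihhhyshbs" (len 10), cursors c1@4 c2@6 c3@9, authorship ..1.2..3..
After op 3 (delete): buffer="eihhshs" (len 7), cursors c1@3 c2@4 c3@6, authorship ..12.3.
After op 4 (insert('n')): buffer="eihnhnshns" (len 10), cursors c1@4 c2@6 c3@9, authorship ..1122.33.
After op 5 (insert('c')): buffer="eihnchncshncs" (len 13), cursors c1@5 c2@8 c3@12, authorship ..111222.333.
After op 6 (delete): buffer="eihnhnshns" (len 10), cursors c1@4 c2@6 c3@9, authorship ..1122.33.
After op 7 (add_cursor(1)): buffer="eihnhnshns" (len 10), cursors c4@1 c1@4 c2@6 c3@9, authorship ..1122.33.
After op 8 (move_right): buffer="eihnhnshns" (len 10), cursors c4@2 c1@5 c2@7 c3@10, authorship ..1122.33.

Answer: 5 7 10 2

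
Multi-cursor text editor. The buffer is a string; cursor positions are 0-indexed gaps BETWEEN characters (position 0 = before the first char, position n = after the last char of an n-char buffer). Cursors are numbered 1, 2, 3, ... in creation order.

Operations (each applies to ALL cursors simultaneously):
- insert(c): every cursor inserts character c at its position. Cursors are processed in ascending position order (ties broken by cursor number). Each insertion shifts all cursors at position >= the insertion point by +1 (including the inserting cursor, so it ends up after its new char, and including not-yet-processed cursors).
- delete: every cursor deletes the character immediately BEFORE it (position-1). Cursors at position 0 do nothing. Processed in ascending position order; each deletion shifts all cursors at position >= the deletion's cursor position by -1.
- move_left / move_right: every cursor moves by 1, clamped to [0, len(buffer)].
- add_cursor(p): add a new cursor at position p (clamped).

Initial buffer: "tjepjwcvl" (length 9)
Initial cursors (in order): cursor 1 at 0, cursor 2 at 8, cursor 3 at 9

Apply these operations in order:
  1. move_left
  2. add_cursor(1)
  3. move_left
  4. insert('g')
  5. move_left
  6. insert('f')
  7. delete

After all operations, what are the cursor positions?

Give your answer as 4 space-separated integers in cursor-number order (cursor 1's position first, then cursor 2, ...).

Answer: 1 8 10 1

Derivation:
After op 1 (move_left): buffer="tjepjwcvl" (len 9), cursors c1@0 c2@7 c3@8, authorship .........
After op 2 (add_cursor(1)): buffer="tjepjwcvl" (len 9), cursors c1@0 c4@1 c2@7 c3@8, authorship .........
After op 3 (move_left): buffer="tjepjwcvl" (len 9), cursors c1@0 c4@0 c2@6 c3@7, authorship .........
After op 4 (insert('g')): buffer="ggtjepjwgcgvl" (len 13), cursors c1@2 c4@2 c2@9 c3@11, authorship 14......2.3..
After op 5 (move_left): buffer="ggtjepjwgcgvl" (len 13), cursors c1@1 c4@1 c2@8 c3@10, authorship 14......2.3..
After op 6 (insert('f')): buffer="gffgtjepjwfgcfgvl" (len 17), cursors c1@3 c4@3 c2@11 c3@14, authorship 1144......22.33..
After op 7 (delete): buffer="ggtjepjwgcgvl" (len 13), cursors c1@1 c4@1 c2@8 c3@10, authorship 14......2.3..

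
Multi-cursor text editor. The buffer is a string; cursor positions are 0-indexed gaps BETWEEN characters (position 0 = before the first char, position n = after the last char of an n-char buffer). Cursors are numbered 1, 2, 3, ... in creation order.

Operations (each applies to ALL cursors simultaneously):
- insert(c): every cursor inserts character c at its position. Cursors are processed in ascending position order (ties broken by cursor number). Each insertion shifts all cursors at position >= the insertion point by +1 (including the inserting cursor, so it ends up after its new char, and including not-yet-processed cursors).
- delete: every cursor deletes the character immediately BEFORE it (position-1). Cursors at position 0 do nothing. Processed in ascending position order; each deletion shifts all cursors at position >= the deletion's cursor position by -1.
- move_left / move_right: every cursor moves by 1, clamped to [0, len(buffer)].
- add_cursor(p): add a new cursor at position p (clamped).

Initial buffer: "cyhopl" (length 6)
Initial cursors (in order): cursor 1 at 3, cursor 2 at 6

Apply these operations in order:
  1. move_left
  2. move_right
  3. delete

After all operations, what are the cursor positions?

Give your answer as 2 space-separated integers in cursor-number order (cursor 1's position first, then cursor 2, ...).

Answer: 2 4

Derivation:
After op 1 (move_left): buffer="cyhopl" (len 6), cursors c1@2 c2@5, authorship ......
After op 2 (move_right): buffer="cyhopl" (len 6), cursors c1@3 c2@6, authorship ......
After op 3 (delete): buffer="cyop" (len 4), cursors c1@2 c2@4, authorship ....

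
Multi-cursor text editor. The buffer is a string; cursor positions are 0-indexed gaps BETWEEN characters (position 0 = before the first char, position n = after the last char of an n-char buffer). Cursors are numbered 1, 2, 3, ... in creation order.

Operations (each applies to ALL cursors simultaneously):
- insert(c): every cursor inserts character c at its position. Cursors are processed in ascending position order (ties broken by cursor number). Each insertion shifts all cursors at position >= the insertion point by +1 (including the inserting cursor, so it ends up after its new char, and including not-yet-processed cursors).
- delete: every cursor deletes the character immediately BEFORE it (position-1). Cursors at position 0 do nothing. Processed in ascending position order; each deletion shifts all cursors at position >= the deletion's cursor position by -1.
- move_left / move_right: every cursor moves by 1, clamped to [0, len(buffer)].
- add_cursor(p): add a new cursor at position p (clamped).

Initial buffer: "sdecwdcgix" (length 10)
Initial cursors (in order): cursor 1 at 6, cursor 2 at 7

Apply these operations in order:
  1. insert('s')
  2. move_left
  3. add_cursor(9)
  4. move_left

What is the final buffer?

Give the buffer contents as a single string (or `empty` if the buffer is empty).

After op 1 (insert('s')): buffer="sdecwdscsgix" (len 12), cursors c1@7 c2@9, authorship ......1.2...
After op 2 (move_left): buffer="sdecwdscsgix" (len 12), cursors c1@6 c2@8, authorship ......1.2...
After op 3 (add_cursor(9)): buffer="sdecwdscsgix" (len 12), cursors c1@6 c2@8 c3@9, authorship ......1.2...
After op 4 (move_left): buffer="sdecwdscsgix" (len 12), cursors c1@5 c2@7 c3@8, authorship ......1.2...

Answer: sdecwdscsgix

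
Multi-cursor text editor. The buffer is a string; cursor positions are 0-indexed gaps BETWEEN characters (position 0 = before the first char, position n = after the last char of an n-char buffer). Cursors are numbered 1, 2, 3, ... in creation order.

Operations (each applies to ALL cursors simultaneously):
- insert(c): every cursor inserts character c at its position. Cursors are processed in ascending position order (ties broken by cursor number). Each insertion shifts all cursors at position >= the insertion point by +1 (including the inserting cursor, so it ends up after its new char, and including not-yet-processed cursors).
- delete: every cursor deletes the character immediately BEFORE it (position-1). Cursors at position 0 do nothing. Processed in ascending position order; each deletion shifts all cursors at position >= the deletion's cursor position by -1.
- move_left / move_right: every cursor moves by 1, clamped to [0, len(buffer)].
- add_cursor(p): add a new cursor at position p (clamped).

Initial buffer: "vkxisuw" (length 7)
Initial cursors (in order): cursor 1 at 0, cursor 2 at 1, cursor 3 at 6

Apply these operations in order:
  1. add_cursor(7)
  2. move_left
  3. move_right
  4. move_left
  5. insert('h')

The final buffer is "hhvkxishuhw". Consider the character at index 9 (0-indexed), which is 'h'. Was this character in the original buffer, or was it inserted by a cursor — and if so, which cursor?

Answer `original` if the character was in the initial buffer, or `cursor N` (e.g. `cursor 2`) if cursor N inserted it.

After op 1 (add_cursor(7)): buffer="vkxisuw" (len 7), cursors c1@0 c2@1 c3@6 c4@7, authorship .......
After op 2 (move_left): buffer="vkxisuw" (len 7), cursors c1@0 c2@0 c3@5 c4@6, authorship .......
After op 3 (move_right): buffer="vkxisuw" (len 7), cursors c1@1 c2@1 c3@6 c4@7, authorship .......
After op 4 (move_left): buffer="vkxisuw" (len 7), cursors c1@0 c2@0 c3@5 c4@6, authorship .......
After op 5 (insert('h')): buffer="hhvkxishuhw" (len 11), cursors c1@2 c2@2 c3@8 c4@10, authorship 12.....3.4.
Authorship (.=original, N=cursor N): 1 2 . . . . . 3 . 4 .
Index 9: author = 4

Answer: cursor 4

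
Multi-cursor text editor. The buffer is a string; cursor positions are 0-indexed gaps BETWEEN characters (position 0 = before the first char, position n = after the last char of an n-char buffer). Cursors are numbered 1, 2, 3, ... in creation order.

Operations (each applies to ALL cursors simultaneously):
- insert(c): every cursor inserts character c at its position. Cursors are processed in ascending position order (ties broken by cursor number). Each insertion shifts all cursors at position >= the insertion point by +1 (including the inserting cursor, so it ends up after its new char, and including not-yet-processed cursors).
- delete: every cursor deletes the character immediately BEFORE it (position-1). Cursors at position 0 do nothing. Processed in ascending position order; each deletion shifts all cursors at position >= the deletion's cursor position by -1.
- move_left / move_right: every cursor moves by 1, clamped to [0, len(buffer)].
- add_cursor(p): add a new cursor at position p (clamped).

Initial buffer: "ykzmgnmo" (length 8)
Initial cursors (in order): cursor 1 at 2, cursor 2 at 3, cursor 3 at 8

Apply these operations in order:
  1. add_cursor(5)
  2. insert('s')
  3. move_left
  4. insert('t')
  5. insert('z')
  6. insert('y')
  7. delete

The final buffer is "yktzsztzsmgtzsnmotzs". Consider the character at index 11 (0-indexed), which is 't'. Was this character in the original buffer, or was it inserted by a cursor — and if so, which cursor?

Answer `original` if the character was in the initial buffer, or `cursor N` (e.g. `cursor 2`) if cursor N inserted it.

Answer: cursor 4

Derivation:
After op 1 (add_cursor(5)): buffer="ykzmgnmo" (len 8), cursors c1@2 c2@3 c4@5 c3@8, authorship ........
After op 2 (insert('s')): buffer="ykszsmgsnmos" (len 12), cursors c1@3 c2@5 c4@8 c3@12, authorship ..1.2..4...3
After op 3 (move_left): buffer="ykszsmgsnmos" (len 12), cursors c1@2 c2@4 c4@7 c3@11, authorship ..1.2..4...3
After op 4 (insert('t')): buffer="yktsztsmgtsnmots" (len 16), cursors c1@3 c2@6 c4@10 c3@15, authorship ..11.22..44...33
After op 5 (insert('z')): buffer="yktzsztzsmgtzsnmotzs" (len 20), cursors c1@4 c2@8 c4@13 c3@19, authorship ..111.222..444...333
After op 6 (insert('y')): buffer="yktzysztzysmgtzysnmotzys" (len 24), cursors c1@5 c2@10 c4@16 c3@23, authorship ..1111.2222..4444...3333
After op 7 (delete): buffer="yktzsztzsmgtzsnmotzs" (len 20), cursors c1@4 c2@8 c4@13 c3@19, authorship ..111.222..444...333
Authorship (.=original, N=cursor N): . . 1 1 1 . 2 2 2 . . 4 4 4 . . . 3 3 3
Index 11: author = 4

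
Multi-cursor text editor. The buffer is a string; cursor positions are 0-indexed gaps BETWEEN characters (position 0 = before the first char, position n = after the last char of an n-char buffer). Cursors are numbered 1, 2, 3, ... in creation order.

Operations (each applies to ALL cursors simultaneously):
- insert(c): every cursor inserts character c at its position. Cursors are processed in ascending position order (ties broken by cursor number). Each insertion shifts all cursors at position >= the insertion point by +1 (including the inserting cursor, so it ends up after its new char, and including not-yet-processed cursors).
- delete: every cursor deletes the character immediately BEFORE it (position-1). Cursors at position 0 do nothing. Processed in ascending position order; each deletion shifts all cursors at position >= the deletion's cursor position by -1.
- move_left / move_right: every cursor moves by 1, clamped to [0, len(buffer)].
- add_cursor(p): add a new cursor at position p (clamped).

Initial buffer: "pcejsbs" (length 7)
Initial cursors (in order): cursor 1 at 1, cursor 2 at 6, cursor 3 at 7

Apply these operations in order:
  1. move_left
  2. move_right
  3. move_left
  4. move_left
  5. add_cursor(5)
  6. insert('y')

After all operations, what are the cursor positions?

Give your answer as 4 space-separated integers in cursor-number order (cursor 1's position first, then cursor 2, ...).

After op 1 (move_left): buffer="pcejsbs" (len 7), cursors c1@0 c2@5 c3@6, authorship .......
After op 2 (move_right): buffer="pcejsbs" (len 7), cursors c1@1 c2@6 c3@7, authorship .......
After op 3 (move_left): buffer="pcejsbs" (len 7), cursors c1@0 c2@5 c3@6, authorship .......
After op 4 (move_left): buffer="pcejsbs" (len 7), cursors c1@0 c2@4 c3@5, authorship .......
After op 5 (add_cursor(5)): buffer="pcejsbs" (len 7), cursors c1@0 c2@4 c3@5 c4@5, authorship .......
After op 6 (insert('y')): buffer="ypcejysyybs" (len 11), cursors c1@1 c2@6 c3@9 c4@9, authorship 1....2.34..

Answer: 1 6 9 9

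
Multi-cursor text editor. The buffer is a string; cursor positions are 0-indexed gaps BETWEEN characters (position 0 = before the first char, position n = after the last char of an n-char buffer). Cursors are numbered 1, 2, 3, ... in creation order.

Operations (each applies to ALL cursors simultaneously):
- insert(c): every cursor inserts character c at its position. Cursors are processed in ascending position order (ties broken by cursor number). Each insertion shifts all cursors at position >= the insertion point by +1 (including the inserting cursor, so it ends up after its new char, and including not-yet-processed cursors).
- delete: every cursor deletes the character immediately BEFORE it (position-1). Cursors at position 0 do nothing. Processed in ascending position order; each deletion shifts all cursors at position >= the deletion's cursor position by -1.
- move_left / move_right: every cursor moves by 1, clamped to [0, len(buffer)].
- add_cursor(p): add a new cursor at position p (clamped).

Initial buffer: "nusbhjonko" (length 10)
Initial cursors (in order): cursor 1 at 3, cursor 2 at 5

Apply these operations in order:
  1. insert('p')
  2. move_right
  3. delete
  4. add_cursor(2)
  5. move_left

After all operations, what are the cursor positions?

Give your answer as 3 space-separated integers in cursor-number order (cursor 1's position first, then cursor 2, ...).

After op 1 (insert('p')): buffer="nuspbhpjonko" (len 12), cursors c1@4 c2@7, authorship ...1..2.....
After op 2 (move_right): buffer="nuspbhpjonko" (len 12), cursors c1@5 c2@8, authorship ...1..2.....
After op 3 (delete): buffer="nusphponko" (len 10), cursors c1@4 c2@6, authorship ...1.2....
After op 4 (add_cursor(2)): buffer="nusphponko" (len 10), cursors c3@2 c1@4 c2@6, authorship ...1.2....
After op 5 (move_left): buffer="nusphponko" (len 10), cursors c3@1 c1@3 c2@5, authorship ...1.2....

Answer: 3 5 1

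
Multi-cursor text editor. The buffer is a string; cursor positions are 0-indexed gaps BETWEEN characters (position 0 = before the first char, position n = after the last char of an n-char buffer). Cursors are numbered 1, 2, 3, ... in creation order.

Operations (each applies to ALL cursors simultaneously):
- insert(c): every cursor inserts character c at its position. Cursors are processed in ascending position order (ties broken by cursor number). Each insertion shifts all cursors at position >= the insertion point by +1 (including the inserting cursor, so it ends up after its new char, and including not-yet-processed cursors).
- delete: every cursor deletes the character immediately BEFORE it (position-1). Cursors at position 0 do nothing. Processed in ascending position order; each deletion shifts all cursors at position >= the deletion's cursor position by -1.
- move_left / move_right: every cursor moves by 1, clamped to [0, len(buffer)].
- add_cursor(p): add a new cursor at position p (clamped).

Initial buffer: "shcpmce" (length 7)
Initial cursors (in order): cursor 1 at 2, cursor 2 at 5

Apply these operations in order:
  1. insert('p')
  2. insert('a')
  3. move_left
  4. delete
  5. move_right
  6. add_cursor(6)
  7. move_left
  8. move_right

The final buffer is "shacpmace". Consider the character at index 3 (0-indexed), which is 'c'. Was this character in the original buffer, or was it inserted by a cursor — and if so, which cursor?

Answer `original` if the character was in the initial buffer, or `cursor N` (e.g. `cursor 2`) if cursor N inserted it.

After op 1 (insert('p')): buffer="shpcpmpce" (len 9), cursors c1@3 c2@7, authorship ..1...2..
After op 2 (insert('a')): buffer="shpacpmpace" (len 11), cursors c1@4 c2@9, authorship ..11...22..
After op 3 (move_left): buffer="shpacpmpace" (len 11), cursors c1@3 c2@8, authorship ..11...22..
After op 4 (delete): buffer="shacpmace" (len 9), cursors c1@2 c2@6, authorship ..1...2..
After op 5 (move_right): buffer="shacpmace" (len 9), cursors c1@3 c2@7, authorship ..1...2..
After op 6 (add_cursor(6)): buffer="shacpmace" (len 9), cursors c1@3 c3@6 c2@7, authorship ..1...2..
After op 7 (move_left): buffer="shacpmace" (len 9), cursors c1@2 c3@5 c2@6, authorship ..1...2..
After op 8 (move_right): buffer="shacpmace" (len 9), cursors c1@3 c3@6 c2@7, authorship ..1...2..
Authorship (.=original, N=cursor N): . . 1 . . . 2 . .
Index 3: author = original

Answer: original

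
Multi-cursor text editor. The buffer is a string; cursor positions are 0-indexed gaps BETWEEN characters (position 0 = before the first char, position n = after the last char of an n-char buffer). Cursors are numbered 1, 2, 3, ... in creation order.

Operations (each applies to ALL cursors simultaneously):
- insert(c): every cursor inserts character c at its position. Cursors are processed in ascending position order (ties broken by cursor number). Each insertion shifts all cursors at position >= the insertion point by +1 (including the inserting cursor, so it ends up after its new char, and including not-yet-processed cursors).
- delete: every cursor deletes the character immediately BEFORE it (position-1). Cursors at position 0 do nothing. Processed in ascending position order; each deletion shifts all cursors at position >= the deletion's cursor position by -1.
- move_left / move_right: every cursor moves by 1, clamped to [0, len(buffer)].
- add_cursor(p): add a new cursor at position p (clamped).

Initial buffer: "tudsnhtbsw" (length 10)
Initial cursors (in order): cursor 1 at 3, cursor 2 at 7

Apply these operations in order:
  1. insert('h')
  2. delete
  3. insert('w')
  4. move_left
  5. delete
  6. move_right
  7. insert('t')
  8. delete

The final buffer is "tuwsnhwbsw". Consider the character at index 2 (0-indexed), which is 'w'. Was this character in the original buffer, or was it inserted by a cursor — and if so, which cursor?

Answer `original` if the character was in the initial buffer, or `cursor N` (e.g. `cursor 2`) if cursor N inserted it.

After op 1 (insert('h')): buffer="tudhsnhthbsw" (len 12), cursors c1@4 c2@9, authorship ...1....2...
After op 2 (delete): buffer="tudsnhtbsw" (len 10), cursors c1@3 c2@7, authorship ..........
After op 3 (insert('w')): buffer="tudwsnhtwbsw" (len 12), cursors c1@4 c2@9, authorship ...1....2...
After op 4 (move_left): buffer="tudwsnhtwbsw" (len 12), cursors c1@3 c2@8, authorship ...1....2...
After op 5 (delete): buffer="tuwsnhwbsw" (len 10), cursors c1@2 c2@6, authorship ..1...2...
After op 6 (move_right): buffer="tuwsnhwbsw" (len 10), cursors c1@3 c2@7, authorship ..1...2...
After op 7 (insert('t')): buffer="tuwtsnhwtbsw" (len 12), cursors c1@4 c2@9, authorship ..11...22...
After op 8 (delete): buffer="tuwsnhwbsw" (len 10), cursors c1@3 c2@7, authorship ..1...2...
Authorship (.=original, N=cursor N): . . 1 . . . 2 . . .
Index 2: author = 1

Answer: cursor 1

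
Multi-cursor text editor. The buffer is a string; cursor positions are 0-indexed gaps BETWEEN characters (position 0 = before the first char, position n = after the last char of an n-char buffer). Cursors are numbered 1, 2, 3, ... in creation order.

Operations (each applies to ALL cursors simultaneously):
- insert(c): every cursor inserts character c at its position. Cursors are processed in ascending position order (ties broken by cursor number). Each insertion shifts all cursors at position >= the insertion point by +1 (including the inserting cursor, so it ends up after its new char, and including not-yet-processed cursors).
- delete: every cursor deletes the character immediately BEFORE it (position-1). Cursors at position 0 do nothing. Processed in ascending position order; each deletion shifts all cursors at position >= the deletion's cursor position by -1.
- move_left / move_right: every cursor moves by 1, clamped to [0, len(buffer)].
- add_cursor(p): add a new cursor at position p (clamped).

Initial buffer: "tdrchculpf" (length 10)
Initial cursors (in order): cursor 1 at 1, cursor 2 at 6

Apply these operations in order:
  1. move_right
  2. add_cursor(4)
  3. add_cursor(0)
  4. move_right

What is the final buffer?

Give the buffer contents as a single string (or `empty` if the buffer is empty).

Answer: tdrchculpf

Derivation:
After op 1 (move_right): buffer="tdrchculpf" (len 10), cursors c1@2 c2@7, authorship ..........
After op 2 (add_cursor(4)): buffer="tdrchculpf" (len 10), cursors c1@2 c3@4 c2@7, authorship ..........
After op 3 (add_cursor(0)): buffer="tdrchculpf" (len 10), cursors c4@0 c1@2 c3@4 c2@7, authorship ..........
After op 4 (move_right): buffer="tdrchculpf" (len 10), cursors c4@1 c1@3 c3@5 c2@8, authorship ..........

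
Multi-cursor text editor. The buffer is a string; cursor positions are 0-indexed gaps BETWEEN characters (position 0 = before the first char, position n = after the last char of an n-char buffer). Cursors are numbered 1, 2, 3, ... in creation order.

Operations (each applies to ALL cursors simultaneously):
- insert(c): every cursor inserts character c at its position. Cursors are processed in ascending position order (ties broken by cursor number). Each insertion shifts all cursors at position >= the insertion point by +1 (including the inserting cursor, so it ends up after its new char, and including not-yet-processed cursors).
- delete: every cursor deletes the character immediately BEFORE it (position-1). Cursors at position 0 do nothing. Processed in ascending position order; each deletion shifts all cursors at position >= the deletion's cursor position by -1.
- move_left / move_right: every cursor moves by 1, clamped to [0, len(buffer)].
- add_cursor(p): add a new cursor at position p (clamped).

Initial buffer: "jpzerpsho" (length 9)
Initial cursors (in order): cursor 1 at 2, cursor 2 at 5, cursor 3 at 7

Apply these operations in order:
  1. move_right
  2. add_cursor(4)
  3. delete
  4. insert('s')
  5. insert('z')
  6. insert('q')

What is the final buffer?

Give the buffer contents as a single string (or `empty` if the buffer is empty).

Answer: jpsszzqqrszqsszqo

Derivation:
After op 1 (move_right): buffer="jpzerpsho" (len 9), cursors c1@3 c2@6 c3@8, authorship .........
After op 2 (add_cursor(4)): buffer="jpzerpsho" (len 9), cursors c1@3 c4@4 c2@6 c3@8, authorship .........
After op 3 (delete): buffer="jprso" (len 5), cursors c1@2 c4@2 c2@3 c3@4, authorship .....
After op 4 (insert('s')): buffer="jpssrssso" (len 9), cursors c1@4 c4@4 c2@6 c3@8, authorship ..14.2.3.
After op 5 (insert('z')): buffer="jpsszzrszsszo" (len 13), cursors c1@6 c4@6 c2@9 c3@12, authorship ..1414.22.33.
After op 6 (insert('q')): buffer="jpsszzqqrszqsszqo" (len 17), cursors c1@8 c4@8 c2@12 c3@16, authorship ..141414.222.333.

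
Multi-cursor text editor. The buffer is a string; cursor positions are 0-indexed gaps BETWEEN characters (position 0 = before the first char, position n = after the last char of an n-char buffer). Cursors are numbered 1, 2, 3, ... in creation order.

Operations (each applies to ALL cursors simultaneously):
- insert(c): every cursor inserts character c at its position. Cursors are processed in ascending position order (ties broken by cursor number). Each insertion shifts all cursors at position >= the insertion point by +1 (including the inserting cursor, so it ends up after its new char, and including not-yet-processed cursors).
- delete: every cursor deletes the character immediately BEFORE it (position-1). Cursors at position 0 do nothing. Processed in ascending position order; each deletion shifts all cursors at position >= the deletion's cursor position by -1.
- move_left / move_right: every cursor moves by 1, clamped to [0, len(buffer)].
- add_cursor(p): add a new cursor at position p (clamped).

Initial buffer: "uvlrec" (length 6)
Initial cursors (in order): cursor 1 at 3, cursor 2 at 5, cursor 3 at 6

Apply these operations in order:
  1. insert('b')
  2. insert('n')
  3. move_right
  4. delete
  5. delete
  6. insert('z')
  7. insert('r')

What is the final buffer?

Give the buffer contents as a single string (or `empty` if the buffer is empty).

After op 1 (insert('b')): buffer="uvlbrebcb" (len 9), cursors c1@4 c2@7 c3@9, authorship ...1..2.3
After op 2 (insert('n')): buffer="uvlbnrebncbn" (len 12), cursors c1@5 c2@9 c3@12, authorship ...11..22.33
After op 3 (move_right): buffer="uvlbnrebncbn" (len 12), cursors c1@6 c2@10 c3@12, authorship ...11..22.33
After op 4 (delete): buffer="uvlbnebnb" (len 9), cursors c1@5 c2@8 c3@9, authorship ...11.223
After op 5 (delete): buffer="uvlbeb" (len 6), cursors c1@4 c2@6 c3@6, authorship ...1.2
After op 6 (insert('z')): buffer="uvlbzebzz" (len 9), cursors c1@5 c2@9 c3@9, authorship ...11.223
After op 7 (insert('r')): buffer="uvlbzrebzzrr" (len 12), cursors c1@6 c2@12 c3@12, authorship ...111.22323

Answer: uvlbzrebzzrr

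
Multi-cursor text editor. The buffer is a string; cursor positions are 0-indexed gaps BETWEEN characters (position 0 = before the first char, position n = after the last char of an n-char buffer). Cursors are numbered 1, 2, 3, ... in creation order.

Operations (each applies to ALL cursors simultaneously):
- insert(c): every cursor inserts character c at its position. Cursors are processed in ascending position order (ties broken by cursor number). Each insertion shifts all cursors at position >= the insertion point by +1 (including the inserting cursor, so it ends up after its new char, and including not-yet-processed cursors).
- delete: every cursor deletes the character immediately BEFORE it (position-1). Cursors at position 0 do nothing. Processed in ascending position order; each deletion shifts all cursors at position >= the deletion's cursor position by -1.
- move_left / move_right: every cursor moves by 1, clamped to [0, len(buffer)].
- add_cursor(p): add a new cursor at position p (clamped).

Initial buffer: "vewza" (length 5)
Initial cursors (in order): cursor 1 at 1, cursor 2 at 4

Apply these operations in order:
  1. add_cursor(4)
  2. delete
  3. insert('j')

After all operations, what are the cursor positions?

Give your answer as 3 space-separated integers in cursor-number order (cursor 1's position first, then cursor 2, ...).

Answer: 1 4 4

Derivation:
After op 1 (add_cursor(4)): buffer="vewza" (len 5), cursors c1@1 c2@4 c3@4, authorship .....
After op 2 (delete): buffer="ea" (len 2), cursors c1@0 c2@1 c3@1, authorship ..
After op 3 (insert('j')): buffer="jejja" (len 5), cursors c1@1 c2@4 c3@4, authorship 1.23.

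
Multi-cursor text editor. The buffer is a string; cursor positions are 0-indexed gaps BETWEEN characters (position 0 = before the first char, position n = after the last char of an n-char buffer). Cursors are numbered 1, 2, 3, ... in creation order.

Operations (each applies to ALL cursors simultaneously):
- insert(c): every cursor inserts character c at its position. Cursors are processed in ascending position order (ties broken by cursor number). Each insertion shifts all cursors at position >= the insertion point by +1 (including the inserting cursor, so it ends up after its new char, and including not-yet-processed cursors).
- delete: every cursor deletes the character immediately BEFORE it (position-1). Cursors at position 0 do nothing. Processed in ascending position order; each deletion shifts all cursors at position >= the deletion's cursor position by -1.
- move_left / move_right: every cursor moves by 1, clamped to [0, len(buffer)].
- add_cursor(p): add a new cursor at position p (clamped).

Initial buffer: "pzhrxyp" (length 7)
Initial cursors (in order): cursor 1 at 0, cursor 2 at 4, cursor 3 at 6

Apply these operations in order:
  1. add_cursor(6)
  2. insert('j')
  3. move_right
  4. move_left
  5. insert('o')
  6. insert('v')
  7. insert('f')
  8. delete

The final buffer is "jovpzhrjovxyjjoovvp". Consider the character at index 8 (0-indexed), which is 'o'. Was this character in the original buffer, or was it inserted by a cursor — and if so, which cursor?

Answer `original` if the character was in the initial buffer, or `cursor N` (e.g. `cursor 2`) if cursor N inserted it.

Answer: cursor 2

Derivation:
After op 1 (add_cursor(6)): buffer="pzhrxyp" (len 7), cursors c1@0 c2@4 c3@6 c4@6, authorship .......
After op 2 (insert('j')): buffer="jpzhrjxyjjp" (len 11), cursors c1@1 c2@6 c3@10 c4@10, authorship 1....2..34.
After op 3 (move_right): buffer="jpzhrjxyjjp" (len 11), cursors c1@2 c2@7 c3@11 c4@11, authorship 1....2..34.
After op 4 (move_left): buffer="jpzhrjxyjjp" (len 11), cursors c1@1 c2@6 c3@10 c4@10, authorship 1....2..34.
After op 5 (insert('o')): buffer="jopzhrjoxyjjoop" (len 15), cursors c1@2 c2@8 c3@14 c4@14, authorship 11....22..3434.
After op 6 (insert('v')): buffer="jovpzhrjovxyjjoovvp" (len 19), cursors c1@3 c2@10 c3@18 c4@18, authorship 111....222..343434.
After op 7 (insert('f')): buffer="jovfpzhrjovfxyjjoovvffp" (len 23), cursors c1@4 c2@12 c3@22 c4@22, authorship 1111....2222..34343434.
After op 8 (delete): buffer="jovpzhrjovxyjjoovvp" (len 19), cursors c1@3 c2@10 c3@18 c4@18, authorship 111....222..343434.
Authorship (.=original, N=cursor N): 1 1 1 . . . . 2 2 2 . . 3 4 3 4 3 4 .
Index 8: author = 2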